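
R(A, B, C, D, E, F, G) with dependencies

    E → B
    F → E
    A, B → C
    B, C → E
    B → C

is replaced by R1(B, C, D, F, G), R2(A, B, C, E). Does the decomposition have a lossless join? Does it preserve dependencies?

lossy but dependency-preserving

Lossless test: (B, C)⁺ = {B, C, E}, which is a superkey of neither fragment — lossy.
Dependency preservation: F → E is not contained in any single fragment, but the restricted closure of its left-hand side across the fragments still reaches the right-hand side; the remaining FDs each lie inside some fragment. All dependencies are preserved.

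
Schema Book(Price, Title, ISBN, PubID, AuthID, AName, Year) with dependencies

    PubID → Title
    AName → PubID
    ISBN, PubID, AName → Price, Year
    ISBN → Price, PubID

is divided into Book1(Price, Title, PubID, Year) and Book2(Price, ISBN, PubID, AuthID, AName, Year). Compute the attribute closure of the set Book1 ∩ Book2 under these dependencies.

Price, Title, PubID, Year

Book1 ∩ Book2 = {Price, PubID, Year}.
PubID → Title applies, adding Title
Closure: {Price, Title, PubID, Year}.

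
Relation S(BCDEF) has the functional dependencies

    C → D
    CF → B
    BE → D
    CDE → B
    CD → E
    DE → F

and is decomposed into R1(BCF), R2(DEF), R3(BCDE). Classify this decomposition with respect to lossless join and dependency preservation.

lossless and dependency-preserving

Lossless test (chase): Rows 1 and 3 agree on C; apply C→D and equate their D entries. Rows 1 and 3 agree on CD; apply CD→E and equate their E entries. Rows 1 and 3 agree on DE; apply DE→F and equate their F entries. Row 1 is now all distinguished symbols — the join is lossless.
Dependency preservation: every FD's attributes lie within a single fragment, so each can be enforced locally — preserved.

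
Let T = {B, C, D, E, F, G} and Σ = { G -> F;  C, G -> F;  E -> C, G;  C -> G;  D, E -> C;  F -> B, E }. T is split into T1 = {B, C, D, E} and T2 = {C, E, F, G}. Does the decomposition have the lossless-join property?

Yes

Common attributes: T1 ∩ T2 = {C, E}.
Closure of {C, E}: E → C, G applies, adding G; G → F applies, adding F; F → B, E applies, adding B. So (C, E)⁺ = {B, C, E, F, G}.
This closure contains every attribute of T2, so T1 ∩ T2 → T2. The join is lossless.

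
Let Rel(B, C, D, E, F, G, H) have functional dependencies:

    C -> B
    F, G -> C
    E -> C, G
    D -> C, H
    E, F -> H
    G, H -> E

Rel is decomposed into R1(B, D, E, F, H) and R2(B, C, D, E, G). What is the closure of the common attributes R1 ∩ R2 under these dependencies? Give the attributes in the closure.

R1 ∩ R2 = {B, D, E}.
E → C, G applies, adding C, G
D → C, H applies, adding H
Closure: {B, C, D, E, G, H}.

B, C, D, E, G, H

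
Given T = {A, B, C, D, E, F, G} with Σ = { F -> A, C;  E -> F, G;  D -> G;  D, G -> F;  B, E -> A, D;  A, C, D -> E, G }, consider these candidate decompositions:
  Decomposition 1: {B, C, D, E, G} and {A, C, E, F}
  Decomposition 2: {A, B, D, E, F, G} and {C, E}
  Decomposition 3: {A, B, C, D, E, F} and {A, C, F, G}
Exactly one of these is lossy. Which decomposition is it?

Decomposition 1: common = {C, E}, closure = {A, C, E, F, G} → lossless.
Decomposition 2: common = {E}, closure = {A, C, E, F, G} → lossless.
Decomposition 3: common = {A, C, F}, closure = {A, C, F} → lossy.

Decomposition 3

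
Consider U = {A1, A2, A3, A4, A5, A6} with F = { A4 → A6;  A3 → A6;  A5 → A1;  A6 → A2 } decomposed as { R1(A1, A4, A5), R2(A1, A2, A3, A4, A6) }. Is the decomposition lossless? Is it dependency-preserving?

Lossless test: (A1, A4)⁺ = {A1, A2, A4, A6}, which is a superkey of neither fragment — lossy.
Dependency preservation: every FD's attributes lie within a single fragment, so each can be enforced locally — preserved.

lossy but dependency-preserving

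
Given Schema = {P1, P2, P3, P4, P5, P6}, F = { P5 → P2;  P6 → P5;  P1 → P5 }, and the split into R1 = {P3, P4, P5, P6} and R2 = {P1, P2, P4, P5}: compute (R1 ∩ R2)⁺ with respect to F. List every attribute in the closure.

R1 ∩ R2 = {P4, P5}.
P5 → P2 applies, adding P2
Closure: {P2, P4, P5}.

P2, P4, P5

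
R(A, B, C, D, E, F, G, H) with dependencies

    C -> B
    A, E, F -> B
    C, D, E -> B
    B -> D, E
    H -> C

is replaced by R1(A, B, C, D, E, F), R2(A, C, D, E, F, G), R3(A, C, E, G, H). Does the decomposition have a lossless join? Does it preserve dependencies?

Lossless test (chase): Rows 1 and 2 agree on C; apply C→B and equate their B entries. Rows 1 and 3 agree on C; apply C→B and equate their B entries. Rows 1 and 3 agree on B; apply B→D, E and equate their D, E entries. No row becomes fully distinguished — the join is lossy.
Dependency preservation: every FD's attributes lie within a single fragment, so each can be enforced locally — preserved.

lossy but dependency-preserving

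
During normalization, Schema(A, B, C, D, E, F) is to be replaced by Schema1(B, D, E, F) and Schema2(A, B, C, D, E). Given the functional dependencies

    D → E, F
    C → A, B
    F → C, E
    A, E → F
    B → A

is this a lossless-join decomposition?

Common attributes: Schema1 ∩ Schema2 = {B, D, E}.
Closure of {B, D, E}: D → E, F applies, adding F; F → C, E applies, adding C; B → A applies, adding A. So (B, D, E)⁺ = {A, B, C, D, E, F}.
This closure contains every attribute of Schema1, so Schema1 ∩ Schema2 → Schema1. The join is lossless.

Yes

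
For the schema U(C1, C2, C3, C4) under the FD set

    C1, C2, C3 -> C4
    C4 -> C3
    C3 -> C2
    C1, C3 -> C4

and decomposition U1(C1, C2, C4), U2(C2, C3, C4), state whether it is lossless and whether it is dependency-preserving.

Lossless test: (C2, C4)⁺ = {C2, C3, C4}, which contains all of one fragment — lossless.
Dependency preservation: the restricted closure of {C1, C2, C3} across the fragments never reaches {C4}, so C1, C2, C3 → C4 cannot be enforced without a join — not preserved.

lossless but not dependency-preserving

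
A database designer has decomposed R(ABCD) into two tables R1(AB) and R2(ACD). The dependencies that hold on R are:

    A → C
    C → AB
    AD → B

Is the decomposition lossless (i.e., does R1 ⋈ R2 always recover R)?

Common attributes: R1 ∩ R2 = {A}.
Closure of {A}: A → C applies, adding C; C → AB applies, adding B. So (A)⁺ = {ABC}.
This closure contains every attribute of R1, so R1 ∩ R2 → R1. The join is lossless.

Yes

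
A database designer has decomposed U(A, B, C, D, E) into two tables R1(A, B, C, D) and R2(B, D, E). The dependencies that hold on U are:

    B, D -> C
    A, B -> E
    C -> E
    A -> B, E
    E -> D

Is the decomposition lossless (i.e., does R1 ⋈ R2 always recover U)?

Common attributes: R1 ∩ R2 = {B, D}.
Closure of {B, D}: B, D → C applies, adding C; C → E applies, adding E. So (B, D)⁺ = {B, C, D, E}.
This closure contains every attribute of R2, so R1 ∩ R2 → R2. The join is lossless.

Yes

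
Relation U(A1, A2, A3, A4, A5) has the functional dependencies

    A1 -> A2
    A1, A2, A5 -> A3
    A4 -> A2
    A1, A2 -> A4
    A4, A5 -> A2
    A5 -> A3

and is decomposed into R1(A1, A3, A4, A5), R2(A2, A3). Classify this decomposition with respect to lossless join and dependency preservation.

lossy and not dependency-preserving

Lossless test: (A3)⁺ = {A3}, which is a superkey of neither fragment — lossy.
Dependency preservation: the restricted closure of {A1} across the fragments never reaches {A2}, so A1 → A2 cannot be enforced without a join — not preserved.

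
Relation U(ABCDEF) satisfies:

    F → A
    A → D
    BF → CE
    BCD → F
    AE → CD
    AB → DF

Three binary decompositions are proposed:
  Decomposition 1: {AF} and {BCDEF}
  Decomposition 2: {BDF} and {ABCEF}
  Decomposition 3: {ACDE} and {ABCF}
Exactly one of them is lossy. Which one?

Decomposition 1: common = {F}, closure = {ADF} → lossless.
Decomposition 2: common = {BF}, closure = {ABCDEF} → lossless.
Decomposition 3: common = {AC}, closure = {ACD} → lossy.

Decomposition 3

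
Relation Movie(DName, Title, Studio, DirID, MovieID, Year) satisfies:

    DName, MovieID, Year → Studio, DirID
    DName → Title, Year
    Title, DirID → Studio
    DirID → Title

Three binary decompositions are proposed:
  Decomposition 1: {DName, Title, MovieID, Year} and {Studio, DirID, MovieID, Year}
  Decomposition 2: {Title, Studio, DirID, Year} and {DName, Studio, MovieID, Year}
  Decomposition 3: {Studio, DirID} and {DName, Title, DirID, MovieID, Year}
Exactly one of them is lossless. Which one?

Decomposition 1: common = {MovieID, Year}, closure = {MovieID, Year} → lossy.
Decomposition 2: common = {Studio, Year}, closure = {Studio, Year} → lossy.
Decomposition 3: common = {DirID}, closure = {Title, Studio, DirID} → lossless.

Decomposition 3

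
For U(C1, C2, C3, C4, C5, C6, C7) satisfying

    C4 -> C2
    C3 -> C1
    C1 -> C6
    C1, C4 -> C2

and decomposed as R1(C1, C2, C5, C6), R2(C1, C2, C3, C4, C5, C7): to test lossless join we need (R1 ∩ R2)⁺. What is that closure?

C1, C2, C5, C6

R1 ∩ R2 = {C1, C2, C5}.
C1 → C6 applies, adding C6
Closure: {C1, C2, C5, C6}.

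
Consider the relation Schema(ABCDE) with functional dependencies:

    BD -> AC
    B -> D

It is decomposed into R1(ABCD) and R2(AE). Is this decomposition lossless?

Common attributes: R1 ∩ R2 = {A}.
No dependency enlarges {A}, so (A)⁺ = {A}.
The closure contains neither all of R1 = {ABCD} nor all of R2 = {AE}, so the common attributes are not a superkey of either fragment. The join is lossy.

No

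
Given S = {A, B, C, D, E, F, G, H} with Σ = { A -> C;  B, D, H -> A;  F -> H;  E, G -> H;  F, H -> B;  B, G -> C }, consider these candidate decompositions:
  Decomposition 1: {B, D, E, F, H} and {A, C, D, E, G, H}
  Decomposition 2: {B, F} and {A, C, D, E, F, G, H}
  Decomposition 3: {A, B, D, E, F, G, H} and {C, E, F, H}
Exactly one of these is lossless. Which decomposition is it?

Decomposition 2

Decomposition 1: common = {D, E, H}, closure = {D, E, H} → lossy.
Decomposition 2: common = {F}, closure = {B, F, H} → lossless.
Decomposition 3: common = {E, F, H}, closure = {B, E, F, H} → lossy.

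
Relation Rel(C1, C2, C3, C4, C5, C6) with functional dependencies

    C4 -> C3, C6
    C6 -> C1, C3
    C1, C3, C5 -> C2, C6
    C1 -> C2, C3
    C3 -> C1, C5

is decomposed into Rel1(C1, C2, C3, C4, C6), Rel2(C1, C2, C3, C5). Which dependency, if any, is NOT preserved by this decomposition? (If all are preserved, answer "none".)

none

C4 → C3, C6 lies within Rel1.
C6 → C1, C3 lies within Rel1.
C1, C3, C5 → C2, C6: restricted closure across fragments reaches C2, C6.
C1 → C2, C3 lies within Rel1.
C3 → C1, C5 lies within Rel2.
Every dependency is enforceable on the fragments, so the decomposition is dependency-preserving.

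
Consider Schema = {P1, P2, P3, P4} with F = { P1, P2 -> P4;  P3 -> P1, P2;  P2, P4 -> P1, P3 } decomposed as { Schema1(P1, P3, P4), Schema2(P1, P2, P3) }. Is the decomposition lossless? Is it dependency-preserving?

Lossless test: (P1, P3)⁺ = {P1, P2, P3, P4}, which contains all of one fragment — lossless.
Dependency preservation: the restricted closure of {P2, P4} across the fragments never reaches {P1, P3}, so P2, P4 → P1, P3 cannot be enforced without a join — not preserved.

lossless but not dependency-preserving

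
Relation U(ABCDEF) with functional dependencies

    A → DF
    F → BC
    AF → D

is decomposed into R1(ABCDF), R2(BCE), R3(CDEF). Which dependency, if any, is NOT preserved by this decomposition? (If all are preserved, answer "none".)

none

A → DF lies within R1.
F → BC lies within R1.
AF → D lies within R1.
Every dependency is enforceable on the fragments, so the decomposition is dependency-preserving.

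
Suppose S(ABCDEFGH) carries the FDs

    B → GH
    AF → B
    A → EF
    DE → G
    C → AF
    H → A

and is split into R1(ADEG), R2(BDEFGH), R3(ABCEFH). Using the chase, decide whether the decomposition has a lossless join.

Chase test. Columns are ABCDEFGH; row i has aⱼ where attribute j ∈ Ri, else bᵢⱼ.
Initial tableau (one row per fragment):
  row 1: a1 b12 b13 a4 a5 b16 a7 b18
  row 2: b21 a2 b23 a4 a5 a6 a7 a8
  row 3: a1 a2 a3 b34 a5 a6 b37 a8
Rows 2 and 3 agree on B; apply B→GH and equate their GH entries.
Rows 1 and 3 agree on A; apply A→EF and equate their EF entries.
Rows 2 and 3 agree on H; apply H→A and equate their A entries.
Rows 1 and 2 agree on AF; apply AF→B and equate their B entries.
Rows 1 and 2 agree on B; apply B→GH and equate their GH entries.
No row becomes fully distinguished — the join is lossy.

No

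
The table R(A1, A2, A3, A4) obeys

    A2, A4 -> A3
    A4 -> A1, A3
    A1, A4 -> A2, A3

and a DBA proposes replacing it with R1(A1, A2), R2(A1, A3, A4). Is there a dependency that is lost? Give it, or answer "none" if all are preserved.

Check A1, A4 → A2, A3: no single fragment contains all of {A1, A2, A3, A4}, and the restricted closure of {A1, A4} across the fragments never reaches {A2, A3}.
A2, A4 → A3 is preserved.
A4 → A1, A3 is preserved.

A1, A4 -> A2, A3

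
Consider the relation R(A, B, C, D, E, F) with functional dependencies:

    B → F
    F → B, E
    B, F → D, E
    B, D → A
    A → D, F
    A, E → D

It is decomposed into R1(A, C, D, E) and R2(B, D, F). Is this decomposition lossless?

Common attributes: R1 ∩ R2 = {D}.
No dependency enlarges {D}, so (D)⁺ = {D}.
The closure contains neither all of R1 = {A, C, D, E} nor all of R2 = {B, D, F}, so the common attributes are not a superkey of either fragment. The join is lossy.

No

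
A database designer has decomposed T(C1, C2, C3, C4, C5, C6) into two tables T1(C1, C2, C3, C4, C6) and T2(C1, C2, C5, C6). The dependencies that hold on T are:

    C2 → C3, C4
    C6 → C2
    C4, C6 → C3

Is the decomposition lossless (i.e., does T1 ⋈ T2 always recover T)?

Yes

Common attributes: T1 ∩ T2 = {C1, C2, C6}.
Closure of {C1, C2, C6}: C2 → C3, C4 applies, adding C3, C4. So (C1, C2, C6)⁺ = {C1, C2, C3, C4, C6}.
This closure contains every attribute of T1, so T1 ∩ T2 → T1. The join is lossless.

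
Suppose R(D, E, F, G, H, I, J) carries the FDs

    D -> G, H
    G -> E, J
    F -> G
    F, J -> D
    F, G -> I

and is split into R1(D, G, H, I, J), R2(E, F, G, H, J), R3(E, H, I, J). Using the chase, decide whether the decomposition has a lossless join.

No

Chase test. Columns are D, E, F, G, H, I, J; row i has aⱼ where attribute j ∈ Ri, else bᵢⱼ.
Initial tableau (one row per fragment):
  row 1: a1 b12 b13 a4 a5 a6 a7
  row 2: b21 a2 a3 a4 a5 b26 a7
  row 3: b31 a2 b33 b34 a5 a6 a7
Rows 1 and 2 agree on G; apply G→E, J and equate their E, J entries.
No row becomes fully distinguished — the join is lossy.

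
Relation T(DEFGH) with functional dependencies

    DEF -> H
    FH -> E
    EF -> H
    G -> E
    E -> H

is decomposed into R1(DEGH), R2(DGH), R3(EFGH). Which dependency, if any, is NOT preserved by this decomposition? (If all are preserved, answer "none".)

none

DEF → H: restricted closure across fragments reaches H.
FH → E lies within R3.
EF → H lies within R3.
G → E lies within R1.
E → H lies within R1.
Every dependency is enforceable on the fragments, so the decomposition is dependency-preserving.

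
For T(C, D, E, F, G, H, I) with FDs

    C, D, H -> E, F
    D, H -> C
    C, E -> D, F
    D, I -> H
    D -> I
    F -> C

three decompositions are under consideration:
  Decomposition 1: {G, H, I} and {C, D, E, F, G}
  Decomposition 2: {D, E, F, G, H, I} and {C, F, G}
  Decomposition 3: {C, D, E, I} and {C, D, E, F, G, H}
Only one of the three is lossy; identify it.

Decomposition 1: common = {G}, closure = {G} → lossy.
Decomposition 2: common = {F, G}, closure = {C, F, G} → lossless.
Decomposition 3: common = {C, D, E}, closure = {C, D, E, F, H, I} → lossless.

Decomposition 1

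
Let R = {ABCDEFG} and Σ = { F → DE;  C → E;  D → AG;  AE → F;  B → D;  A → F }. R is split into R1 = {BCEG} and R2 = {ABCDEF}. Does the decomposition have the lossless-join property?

Yes

Common attributes: R1 ∩ R2 = {BCE}.
Closure of {BCE}: B → D applies, adding D; D → AG applies, adding AG; AE → F applies, adding F. So (BCE)⁺ = {ABCDEFG}.
This closure contains every attribute of R1, so R1 ∩ R2 → R1. The join is lossless.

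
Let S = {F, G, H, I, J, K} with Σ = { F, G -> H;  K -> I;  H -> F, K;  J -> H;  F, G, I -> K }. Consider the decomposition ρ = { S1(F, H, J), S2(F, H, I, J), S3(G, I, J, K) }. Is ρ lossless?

Yes

Chase test. Columns are F, G, H, I, J, K; row i has aⱼ where attribute j ∈ Si, else bᵢⱼ.
Initial tableau (one row per fragment):
  row 1: a1 b12 a3 b14 a5 b16
  row 2: a1 b22 a3 a4 a5 b26
  row 3: b31 a2 b33 a4 a5 a6
Rows 1 and 2 agree on H; apply H→F, K and equate their F, K entries.
Rows 1 and 3 agree on J; apply J→H and equate their H entries.
Rows 1 and 2 agree on K; apply K→I and equate their I entries.
Rows 1 and 3 agree on H; apply H→F, K and equate their F, K entries.
Row 3 is now all distinguished symbols — the join is lossless.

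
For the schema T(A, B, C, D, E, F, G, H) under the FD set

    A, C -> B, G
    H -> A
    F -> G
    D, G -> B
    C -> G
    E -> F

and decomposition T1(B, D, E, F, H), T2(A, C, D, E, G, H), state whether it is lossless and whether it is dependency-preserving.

lossless but not dependency-preserving

Lossless test: (D, E, H)⁺ = {A, B, D, E, F, G, H}, which contains all of one fragment — lossless.
Dependency preservation: the restricted closure of {A, C} across the fragments never reaches {B, G}, so A, C → B, G cannot be enforced without a join — not preserved.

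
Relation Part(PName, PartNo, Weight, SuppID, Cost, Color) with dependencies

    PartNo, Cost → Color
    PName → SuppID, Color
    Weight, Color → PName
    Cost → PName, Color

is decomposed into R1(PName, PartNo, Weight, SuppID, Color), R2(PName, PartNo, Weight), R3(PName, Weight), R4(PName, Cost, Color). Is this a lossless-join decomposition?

Chase test. Columns are PName, PartNo, Weight, SuppID, Cost, Color; row i has aⱼ where attribute j ∈ Ri, else bᵢⱼ.
Initial tableau (one row per fragment):
  row 1: a1 a2 a3 a4 b15 a6
  row 2: a1 a2 a3 b24 b25 b26
  row 3: a1 b32 a3 b34 b35 b36
  row 4: a1 b42 b43 b44 a5 a6
Rows 1 and 2 agree on PName; apply PName→SuppID, Color and equate their SuppID, Color entries.
Rows 1 and 3 agree on PName; apply PName→SuppID, Color and equate their SuppID, Color entries.
Rows 1 and 4 agree on PName; apply PName→SuppID, Color and equate their SuppID, Color entries.
No row becomes fully distinguished — the join is lossy.

No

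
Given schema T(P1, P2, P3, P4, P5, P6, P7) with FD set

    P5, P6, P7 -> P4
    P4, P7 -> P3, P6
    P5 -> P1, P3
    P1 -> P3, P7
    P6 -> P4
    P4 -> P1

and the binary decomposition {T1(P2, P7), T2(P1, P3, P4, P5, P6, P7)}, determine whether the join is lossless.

Common attributes: T1 ∩ T2 = {P7}.
No dependency enlarges {P7}, so (P7)⁺ = {P7}.
The closure contains neither all of T1 = {P2, P7} nor all of T2 = {P1, P3, P4, P5, P6, P7}, so the common attributes are not a superkey of either fragment. The join is lossy.

No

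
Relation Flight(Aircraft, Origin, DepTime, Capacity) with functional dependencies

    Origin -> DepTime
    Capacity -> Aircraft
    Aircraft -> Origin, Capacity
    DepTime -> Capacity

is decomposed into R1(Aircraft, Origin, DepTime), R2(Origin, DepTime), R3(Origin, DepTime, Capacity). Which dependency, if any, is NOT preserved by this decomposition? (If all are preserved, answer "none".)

none

Origin → DepTime lies within R1.
Capacity → Aircraft: restricted closure across fragments reaches Aircraft.
Aircraft → Origin, Capacity: restricted closure across fragments reaches Origin, Capacity.
DepTime → Capacity lies within R3.
Every dependency is enforceable on the fragments, so the decomposition is dependency-preserving.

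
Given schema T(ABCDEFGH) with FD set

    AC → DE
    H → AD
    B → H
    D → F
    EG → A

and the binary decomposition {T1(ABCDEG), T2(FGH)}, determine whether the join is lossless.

No

Common attributes: T1 ∩ T2 = {G}.
No dependency enlarges {G}, so (G)⁺ = {G}.
The closure contains neither all of T1 = {ABCDEG} nor all of T2 = {FGH}, so the common attributes are not a superkey of either fragment. The join is lossy.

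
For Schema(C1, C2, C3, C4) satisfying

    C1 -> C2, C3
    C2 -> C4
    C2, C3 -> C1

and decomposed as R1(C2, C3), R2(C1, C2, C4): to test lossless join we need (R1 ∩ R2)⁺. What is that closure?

C2, C4

R1 ∩ R2 = {C2}.
C2 → C4 applies, adding C4
Closure: {C2, C4}.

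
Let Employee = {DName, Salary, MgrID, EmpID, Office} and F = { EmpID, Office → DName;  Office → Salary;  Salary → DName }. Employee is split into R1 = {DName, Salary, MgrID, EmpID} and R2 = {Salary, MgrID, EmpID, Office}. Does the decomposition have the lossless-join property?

Common attributes: R1 ∩ R2 = {Salary, MgrID, EmpID}.
Closure of {Salary, MgrID, EmpID}: Salary → DName applies, adding DName. So (Salary, MgrID, EmpID)⁺ = {DName, Salary, MgrID, EmpID}.
This closure contains every attribute of R1, so R1 ∩ R2 → R1. The join is lossless.

Yes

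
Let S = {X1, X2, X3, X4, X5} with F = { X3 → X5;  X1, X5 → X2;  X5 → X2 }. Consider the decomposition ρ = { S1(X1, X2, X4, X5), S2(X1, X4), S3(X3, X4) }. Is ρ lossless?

Chase test. Columns are X1, X2, X3, X4, X5; row i has aⱼ where attribute j ∈ Si, else bᵢⱼ.
Initial tableau (one row per fragment):
  row 1: a1 a2 b13 a4 a5
  row 2: a1 b22 b23 a4 b25
  row 3: b31 b32 a3 a4 b35
No row becomes fully distinguished — the join is lossy.

No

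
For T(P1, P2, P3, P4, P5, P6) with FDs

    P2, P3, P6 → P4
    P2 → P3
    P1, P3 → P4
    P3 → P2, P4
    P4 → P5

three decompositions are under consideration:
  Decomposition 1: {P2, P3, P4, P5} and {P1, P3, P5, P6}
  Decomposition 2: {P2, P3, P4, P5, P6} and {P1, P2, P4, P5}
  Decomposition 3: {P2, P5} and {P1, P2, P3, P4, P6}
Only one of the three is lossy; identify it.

Decomposition 2

Decomposition 1: common = {P3, P5}, closure = {P2, P3, P4, P5} → lossless.
Decomposition 2: common = {P2, P4, P5}, closure = {P2, P3, P4, P5} → lossy.
Decomposition 3: common = {P2}, closure = {P2, P3, P4, P5} → lossless.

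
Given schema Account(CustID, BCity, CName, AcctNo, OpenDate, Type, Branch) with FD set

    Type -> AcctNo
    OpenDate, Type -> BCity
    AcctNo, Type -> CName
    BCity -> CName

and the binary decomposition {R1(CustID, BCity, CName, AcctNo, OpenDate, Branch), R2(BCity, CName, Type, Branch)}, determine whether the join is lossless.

Common attributes: R1 ∩ R2 = {BCity, CName, Branch}.
No dependency enlarges {BCity, CName, Branch}, so (BCity, CName, Branch)⁺ = {BCity, CName, Branch}.
The closure contains neither all of R1 = {CustID, BCity, CName, AcctNo, OpenDate, Branch} nor all of R2 = {BCity, CName, Type, Branch}, so the common attributes are not a superkey of either fragment. The join is lossy.

No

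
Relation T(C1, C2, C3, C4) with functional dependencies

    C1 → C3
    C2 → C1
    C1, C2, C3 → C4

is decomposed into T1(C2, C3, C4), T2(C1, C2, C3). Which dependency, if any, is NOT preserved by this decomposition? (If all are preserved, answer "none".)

none

C1 → C3 lies within T2.
C2 → C1 lies within T2.
C1, C2, C3 → C4: restricted closure across fragments reaches C4.
Every dependency is enforceable on the fragments, so the decomposition is dependency-preserving.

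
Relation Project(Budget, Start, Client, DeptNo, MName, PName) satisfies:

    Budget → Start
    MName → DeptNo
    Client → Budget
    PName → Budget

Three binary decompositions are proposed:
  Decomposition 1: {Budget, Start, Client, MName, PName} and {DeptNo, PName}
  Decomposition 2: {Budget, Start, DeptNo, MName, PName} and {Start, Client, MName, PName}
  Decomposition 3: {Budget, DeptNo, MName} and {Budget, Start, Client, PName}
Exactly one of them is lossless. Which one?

Decomposition 1: common = {PName}, closure = {Budget, Start, PName} → lossy.
Decomposition 2: common = {Start, MName, PName}, closure = {Budget, Start, DeptNo, MName, PName} → lossless.
Decomposition 3: common = {Budget}, closure = {Budget, Start} → lossy.

Decomposition 2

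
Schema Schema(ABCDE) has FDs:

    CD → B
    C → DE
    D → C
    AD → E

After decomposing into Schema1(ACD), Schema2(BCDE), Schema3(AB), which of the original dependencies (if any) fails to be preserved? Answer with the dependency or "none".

CD → B lies within Schema2.
C → DE lies within Schema2.
D → C lies within Schema1.
AD → E: restricted closure across fragments reaches E.
Every dependency is enforceable on the fragments, so the decomposition is dependency-preserving.

none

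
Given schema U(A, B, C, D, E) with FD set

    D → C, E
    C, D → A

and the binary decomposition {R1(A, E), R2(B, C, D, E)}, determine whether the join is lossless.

No

Common attributes: R1 ∩ R2 = {E}.
No dependency enlarges {E}, so (E)⁺ = {E}.
The closure contains neither all of R1 = {A, E} nor all of R2 = {B, C, D, E}, so the common attributes are not a superkey of either fragment. The join is lossy.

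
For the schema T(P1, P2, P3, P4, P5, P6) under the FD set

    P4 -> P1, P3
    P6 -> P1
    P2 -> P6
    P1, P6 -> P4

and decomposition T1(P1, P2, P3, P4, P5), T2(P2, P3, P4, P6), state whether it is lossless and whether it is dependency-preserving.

Lossless test: (P2, P3, P4)⁺ = {P1, P2, P3, P4, P6}, which contains all of one fragment — lossless.
Dependency preservation: P6 → P1; P1, P6 → P4 are not contained in any single fragment, but the restricted closure of each left-hand side across the fragments still reaches the right-hand side; the remaining FDs each lie inside some fragment. All dependencies are preserved.

lossless and dependency-preserving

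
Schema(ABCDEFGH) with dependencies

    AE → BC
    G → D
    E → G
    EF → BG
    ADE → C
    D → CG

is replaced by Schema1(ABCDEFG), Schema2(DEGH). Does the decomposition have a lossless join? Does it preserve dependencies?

lossy but dependency-preserving

Lossless test: (DEG)⁺ = {CDEG}, which is a superkey of neither fragment — lossy.
Dependency preservation: every FD's attributes lie within a single fragment, so each can be enforced locally — preserved.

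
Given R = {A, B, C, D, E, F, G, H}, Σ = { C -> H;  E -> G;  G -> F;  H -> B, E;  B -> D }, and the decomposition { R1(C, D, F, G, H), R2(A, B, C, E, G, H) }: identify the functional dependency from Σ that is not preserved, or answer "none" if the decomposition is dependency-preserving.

Check B → D: no single fragment contains all of {B, D}, and the restricted closure of {B} across the fragments never reaches {D}.
C → H is preserved.
E → G is preserved.
G → F is preserved.
H → B, E is preserved.

B -> D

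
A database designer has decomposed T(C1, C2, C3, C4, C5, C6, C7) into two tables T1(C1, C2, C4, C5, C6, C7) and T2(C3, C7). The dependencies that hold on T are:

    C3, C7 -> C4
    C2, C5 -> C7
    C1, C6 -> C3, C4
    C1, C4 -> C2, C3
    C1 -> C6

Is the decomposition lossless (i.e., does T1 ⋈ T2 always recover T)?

No

Common attributes: T1 ∩ T2 = {C7}.
No dependency enlarges {C7}, so (C7)⁺ = {C7}.
The closure contains neither all of T1 = {C1, C2, C4, C5, C6, C7} nor all of T2 = {C3, C7}, so the common attributes are not a superkey of either fragment. The join is lossy.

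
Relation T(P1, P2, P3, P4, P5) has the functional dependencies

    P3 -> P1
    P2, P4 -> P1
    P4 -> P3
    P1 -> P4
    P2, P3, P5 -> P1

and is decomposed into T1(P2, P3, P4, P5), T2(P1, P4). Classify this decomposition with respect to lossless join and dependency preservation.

lossless and dependency-preserving

Lossless test: (P4)⁺ = {P1, P3, P4}, which contains all of one fragment — lossless.
Dependency preservation: P3 → P1; P2, P4 → P1; P2, P3, P5 → P1 are not contained in any single fragment, but the restricted closure of each left-hand side across the fragments still reaches the right-hand side; the remaining FDs each lie inside some fragment. All dependencies are preserved.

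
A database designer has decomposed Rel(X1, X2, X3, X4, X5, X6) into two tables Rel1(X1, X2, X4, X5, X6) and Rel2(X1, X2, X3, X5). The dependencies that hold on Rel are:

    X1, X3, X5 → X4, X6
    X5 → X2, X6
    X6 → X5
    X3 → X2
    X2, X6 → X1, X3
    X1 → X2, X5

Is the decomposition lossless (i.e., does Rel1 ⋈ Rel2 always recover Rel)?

Yes

Common attributes: Rel1 ∩ Rel2 = {X1, X2, X5}.
Closure of {X1, X2, X5}: X5 → X2, X6 applies, adding X6; X2, X6 → X1, X3 applies, adding X3; X1, X3, X5 → X4, X6 applies, adding X4. So (X1, X2, X5)⁺ = {X1, X2, X3, X4, X5, X6}.
This closure contains every attribute of Rel1, so Rel1 ∩ Rel2 → Rel1. The join is lossless.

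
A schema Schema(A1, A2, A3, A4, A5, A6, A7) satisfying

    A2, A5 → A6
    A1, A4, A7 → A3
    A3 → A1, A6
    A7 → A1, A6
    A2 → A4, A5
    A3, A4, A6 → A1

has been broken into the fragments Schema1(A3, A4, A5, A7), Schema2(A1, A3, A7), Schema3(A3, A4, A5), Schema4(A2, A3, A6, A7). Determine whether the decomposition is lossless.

No

Chase test. Columns are A1, A2, A3, A4, A5, A6, A7; row i has aⱼ where attribute j ∈ Schemai, else bᵢⱼ.
Initial tableau (one row per fragment):
  row 1: b11 b12 a3 a4 a5 b16 a7
  row 2: a1 b22 a3 b24 b25 b26 a7
  row 3: b31 b32 a3 a4 a5 b36 b37
  row 4: b41 a2 a3 b44 b45 a6 a7
Rows 1 and 2 agree on A3; apply A3→A1, A6 and equate their A1, A6 entries.
Rows 1 and 3 agree on A3; apply A3→A1, A6 and equate their A1, A6 entries.
Rows 1 and 4 agree on A3; apply A3→A1, A6 and equate their A1, A6 entries.
No row becomes fully distinguished — the join is lossy.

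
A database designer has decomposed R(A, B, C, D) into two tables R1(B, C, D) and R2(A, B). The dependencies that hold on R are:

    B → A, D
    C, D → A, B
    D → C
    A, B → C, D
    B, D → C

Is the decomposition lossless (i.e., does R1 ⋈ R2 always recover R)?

Yes

Common attributes: R1 ∩ R2 = {B}.
Closure of {B}: B → A, D applies, adding A, D; D → C applies, adding C. So (B)⁺ = {A, B, C, D}.
This closure contains every attribute of R1, so R1 ∩ R2 → R1. The join is lossless.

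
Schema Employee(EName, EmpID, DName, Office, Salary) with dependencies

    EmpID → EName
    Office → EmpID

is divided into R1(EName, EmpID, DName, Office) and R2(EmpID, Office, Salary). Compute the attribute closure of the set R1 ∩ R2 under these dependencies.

R1 ∩ R2 = {EmpID, Office}.
EmpID → EName applies, adding EName
Closure: {EName, EmpID, Office}.

EName, EmpID, Office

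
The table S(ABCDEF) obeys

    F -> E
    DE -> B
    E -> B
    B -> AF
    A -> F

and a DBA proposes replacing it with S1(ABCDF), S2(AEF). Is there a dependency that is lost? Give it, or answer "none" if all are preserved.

none

F → E lies within S2.
DE → B: restricted closure across fragments reaches B.
E → B: restricted closure across fragments reaches B.
B → AF lies within S1.
A → F lies within S1.
Every dependency is enforceable on the fragments, so the decomposition is dependency-preserving.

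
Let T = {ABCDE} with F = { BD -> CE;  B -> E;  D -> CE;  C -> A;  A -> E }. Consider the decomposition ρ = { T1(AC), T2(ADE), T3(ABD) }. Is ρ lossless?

No

Chase test. Columns are ABCDE; row i has aⱼ where attribute j ∈ Ti, else bᵢⱼ.
Initial tableau (one row per fragment):
  row 1: a1 b12 a3 b14 b15
  row 2: a1 b22 b23 a4 a5
  row 3: a1 a2 b33 a4 b35
Rows 2 and 3 agree on D; apply D→CE and equate their CE entries.
Rows 1 and 2 agree on A; apply A→E and equate their E entries.
No row becomes fully distinguished — the join is lossy.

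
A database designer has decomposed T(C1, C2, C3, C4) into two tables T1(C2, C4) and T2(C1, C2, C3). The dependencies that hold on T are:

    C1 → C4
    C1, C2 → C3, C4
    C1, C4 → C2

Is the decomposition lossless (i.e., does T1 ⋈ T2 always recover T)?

No

Common attributes: T1 ∩ T2 = {C2}.
No dependency enlarges {C2}, so (C2)⁺ = {C2}.
The closure contains neither all of T1 = {C2, C4} nor all of T2 = {C1, C2, C3}, so the common attributes are not a superkey of either fragment. The join is lossy.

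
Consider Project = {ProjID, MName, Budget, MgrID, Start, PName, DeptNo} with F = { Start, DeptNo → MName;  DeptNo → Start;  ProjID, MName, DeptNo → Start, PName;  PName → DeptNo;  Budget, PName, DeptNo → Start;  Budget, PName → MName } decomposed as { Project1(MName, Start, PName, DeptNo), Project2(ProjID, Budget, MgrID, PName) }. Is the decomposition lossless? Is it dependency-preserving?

lossless but not dependency-preserving

Lossless test: (PName)⁺ = {MName, Start, PName, DeptNo}, which contains all of one fragment — lossless.
Dependency preservation: the restricted closure of {ProjID, MName, DeptNo} across the fragments never reaches {Start, PName}, so ProjID, MName, DeptNo → Start, PName cannot be enforced without a join — not preserved.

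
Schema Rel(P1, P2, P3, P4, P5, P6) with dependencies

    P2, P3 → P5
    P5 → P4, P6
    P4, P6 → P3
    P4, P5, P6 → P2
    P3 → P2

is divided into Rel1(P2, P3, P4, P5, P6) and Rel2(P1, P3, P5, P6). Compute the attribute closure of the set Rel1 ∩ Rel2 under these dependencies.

P2, P3, P4, P5, P6

Rel1 ∩ Rel2 = {P3, P5, P6}.
P5 → P4, P6 applies, adding P4
P4, P5, P6 → P2 applies, adding P2
Closure: {P2, P3, P4, P5, P6}.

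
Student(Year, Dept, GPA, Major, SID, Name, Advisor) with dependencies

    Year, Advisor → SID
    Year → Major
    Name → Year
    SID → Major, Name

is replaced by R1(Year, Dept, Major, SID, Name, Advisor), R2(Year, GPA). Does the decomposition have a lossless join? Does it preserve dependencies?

Lossless test: (Year)⁺ = {Year, Major}, which is a superkey of neither fragment — lossy.
Dependency preservation: every FD's attributes lie within a single fragment, so each can be enforced locally — preserved.

lossy but dependency-preserving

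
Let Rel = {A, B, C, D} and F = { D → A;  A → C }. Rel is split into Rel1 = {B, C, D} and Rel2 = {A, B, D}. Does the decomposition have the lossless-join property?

Common attributes: Rel1 ∩ Rel2 = {B, D}.
Closure of {B, D}: D → A applies, adding A; A → C applies, adding C. So (B, D)⁺ = {A, B, C, D}.
This closure contains every attribute of Rel1, so Rel1 ∩ Rel2 → Rel1. The join is lossless.

Yes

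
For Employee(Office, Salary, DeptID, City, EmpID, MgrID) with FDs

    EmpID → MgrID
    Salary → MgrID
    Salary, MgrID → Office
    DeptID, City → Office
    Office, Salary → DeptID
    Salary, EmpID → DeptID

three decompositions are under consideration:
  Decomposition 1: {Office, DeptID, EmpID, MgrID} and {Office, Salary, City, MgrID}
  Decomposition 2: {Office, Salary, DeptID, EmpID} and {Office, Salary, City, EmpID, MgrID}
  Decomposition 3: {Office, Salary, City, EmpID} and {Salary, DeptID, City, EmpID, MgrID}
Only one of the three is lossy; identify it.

Decomposition 1

Decomposition 1: common = {Office, MgrID}, closure = {Office, MgrID} → lossy.
Decomposition 2: common = {Office, Salary, EmpID}, closure = {Office, Salary, DeptID, EmpID, MgrID} → lossless.
Decomposition 3: common = {Salary, City, EmpID}, closure = {Office, Salary, DeptID, City, EmpID, MgrID} → lossless.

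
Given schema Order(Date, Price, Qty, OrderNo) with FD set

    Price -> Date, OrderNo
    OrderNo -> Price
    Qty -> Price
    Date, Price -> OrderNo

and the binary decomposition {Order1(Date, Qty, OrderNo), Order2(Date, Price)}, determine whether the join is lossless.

Common attributes: Order1 ∩ Order2 = {Date}.
No dependency enlarges {Date}, so (Date)⁺ = {Date}.
The closure contains neither all of Order1 = {Date, Qty, OrderNo} nor all of Order2 = {Date, Price}, so the common attributes are not a superkey of either fragment. The join is lossy.

No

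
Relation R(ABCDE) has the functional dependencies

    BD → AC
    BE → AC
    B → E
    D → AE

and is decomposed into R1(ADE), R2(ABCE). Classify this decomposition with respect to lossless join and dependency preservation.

Lossless test: (AE)⁺ = {AE}, which is a superkey of neither fragment — lossy.
Dependency preservation: BD → AC is not contained in any single fragment, but the restricted closure of its left-hand side across the fragments still reaches the right-hand side; the remaining FDs each lie inside some fragment. All dependencies are preserved.

lossy but dependency-preserving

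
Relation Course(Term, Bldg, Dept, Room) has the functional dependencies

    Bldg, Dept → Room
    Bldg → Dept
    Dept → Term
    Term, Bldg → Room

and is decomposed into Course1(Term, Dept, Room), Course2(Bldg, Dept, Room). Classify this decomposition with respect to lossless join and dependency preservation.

Lossless test: (Dept, Room)⁺ = {Term, Dept, Room}, which contains all of one fragment — lossless.
Dependency preservation: Term, Bldg → Room is not contained in any single fragment, but the restricted closure of its left-hand side across the fragments still reaches the right-hand side; the remaining FDs each lie inside some fragment. All dependencies are preserved.

lossless and dependency-preserving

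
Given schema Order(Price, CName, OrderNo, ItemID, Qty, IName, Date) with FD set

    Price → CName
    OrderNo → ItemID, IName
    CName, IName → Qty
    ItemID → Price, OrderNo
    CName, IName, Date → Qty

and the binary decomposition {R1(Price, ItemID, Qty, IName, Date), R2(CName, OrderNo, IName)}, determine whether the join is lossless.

Common attributes: R1 ∩ R2 = {IName}.
No dependency enlarges {IName}, so (IName)⁺ = {IName}.
The closure contains neither all of R1 = {Price, ItemID, Qty, IName, Date} nor all of R2 = {CName, OrderNo, IName}, so the common attributes are not a superkey of either fragment. The join is lossy.

No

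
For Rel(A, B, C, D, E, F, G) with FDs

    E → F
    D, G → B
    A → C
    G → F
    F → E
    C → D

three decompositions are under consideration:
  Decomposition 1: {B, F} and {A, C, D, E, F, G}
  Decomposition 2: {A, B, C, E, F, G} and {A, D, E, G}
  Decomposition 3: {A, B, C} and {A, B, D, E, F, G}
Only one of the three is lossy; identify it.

Decomposition 1: common = {F}, closure = {E, F} → lossy.
Decomposition 2: common = {A, E, G}, closure = {A, B, C, D, E, F, G} → lossless.
Decomposition 3: common = {A, B}, closure = {A, B, C, D} → lossless.

Decomposition 1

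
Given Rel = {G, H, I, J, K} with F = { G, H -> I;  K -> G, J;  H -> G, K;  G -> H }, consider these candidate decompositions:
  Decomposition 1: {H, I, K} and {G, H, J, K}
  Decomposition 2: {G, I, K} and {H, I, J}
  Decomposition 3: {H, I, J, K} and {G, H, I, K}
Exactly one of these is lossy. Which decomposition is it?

Decomposition 1: common = {H, K}, closure = {G, H, I, J, K} → lossless.
Decomposition 2: common = {I}, closure = {I} → lossy.
Decomposition 3: common = {H, I, K}, closure = {G, H, I, J, K} → lossless.

Decomposition 2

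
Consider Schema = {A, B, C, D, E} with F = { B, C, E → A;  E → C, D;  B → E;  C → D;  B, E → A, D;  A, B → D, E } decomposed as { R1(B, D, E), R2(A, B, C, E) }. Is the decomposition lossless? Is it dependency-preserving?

lossless but not dependency-preserving

Lossless test: (B, E)⁺ = {A, B, C, D, E}, which contains all of one fragment — lossless.
Dependency preservation: the restricted closure of {C} across the fragments never reaches {D}, so C → D cannot be enforced without a join — not preserved.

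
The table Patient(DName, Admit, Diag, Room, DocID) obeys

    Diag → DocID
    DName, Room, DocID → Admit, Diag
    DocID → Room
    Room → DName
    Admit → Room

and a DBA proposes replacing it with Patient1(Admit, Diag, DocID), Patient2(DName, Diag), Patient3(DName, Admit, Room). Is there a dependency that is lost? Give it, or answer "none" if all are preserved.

none

Diag → DocID lies within Patient1.
DName, Room, DocID → Admit, Diag: restricted closure across fragments reaches Admit, Diag.
DocID → Room: restricted closure across fragments reaches Room.
Room → DName lies within Patient3.
Admit → Room lies within Patient3.
Every dependency is enforceable on the fragments, so the decomposition is dependency-preserving.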